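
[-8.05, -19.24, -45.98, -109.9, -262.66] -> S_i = -8.05*2.39^i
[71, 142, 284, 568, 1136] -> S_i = 71*2^i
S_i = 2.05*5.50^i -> [2.05, 11.27, 62.01, 341.07, 1875.88]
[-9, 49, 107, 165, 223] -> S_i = -9 + 58*i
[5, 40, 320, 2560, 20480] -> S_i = 5*8^i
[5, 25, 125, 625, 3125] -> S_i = 5*5^i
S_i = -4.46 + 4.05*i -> [-4.46, -0.41, 3.64, 7.69, 11.74]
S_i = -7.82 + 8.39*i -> [-7.82, 0.57, 8.96, 17.35, 25.74]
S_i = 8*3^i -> [8, 24, 72, 216, 648]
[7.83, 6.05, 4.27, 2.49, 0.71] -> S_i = 7.83 + -1.78*i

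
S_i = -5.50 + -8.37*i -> [-5.5, -13.87, -22.24, -30.61, -38.98]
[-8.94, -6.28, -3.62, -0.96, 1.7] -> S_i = -8.94 + 2.66*i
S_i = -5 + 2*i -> [-5, -3, -1, 1, 3]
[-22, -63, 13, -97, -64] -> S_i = Random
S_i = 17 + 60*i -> [17, 77, 137, 197, 257]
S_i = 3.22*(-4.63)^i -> [3.22, -14.91, 69.03, -319.59, 1479.72]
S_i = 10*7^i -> [10, 70, 490, 3430, 24010]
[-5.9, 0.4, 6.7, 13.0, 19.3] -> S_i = -5.90 + 6.30*i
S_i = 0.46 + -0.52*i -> [0.46, -0.06, -0.58, -1.1, -1.62]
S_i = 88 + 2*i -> [88, 90, 92, 94, 96]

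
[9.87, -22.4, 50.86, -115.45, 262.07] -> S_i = 9.87*(-2.27)^i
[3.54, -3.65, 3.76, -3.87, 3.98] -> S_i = 3.54*(-1.03)^i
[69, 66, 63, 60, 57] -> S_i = 69 + -3*i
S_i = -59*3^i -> [-59, -177, -531, -1593, -4779]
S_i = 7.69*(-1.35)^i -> [7.69, -10.38, 14.02, -18.92, 25.54]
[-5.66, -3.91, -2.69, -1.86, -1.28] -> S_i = -5.66*0.69^i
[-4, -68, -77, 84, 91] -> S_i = Random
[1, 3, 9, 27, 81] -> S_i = 1*3^i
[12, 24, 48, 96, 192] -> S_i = 12*2^i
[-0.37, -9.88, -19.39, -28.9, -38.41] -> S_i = -0.37 + -9.51*i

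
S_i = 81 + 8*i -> [81, 89, 97, 105, 113]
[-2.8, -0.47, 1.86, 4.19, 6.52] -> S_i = -2.80 + 2.33*i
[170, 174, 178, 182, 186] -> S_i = 170 + 4*i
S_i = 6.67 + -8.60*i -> [6.67, -1.93, -10.53, -19.13, -27.73]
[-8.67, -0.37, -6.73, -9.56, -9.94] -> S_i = Random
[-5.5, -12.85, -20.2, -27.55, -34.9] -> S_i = -5.50 + -7.35*i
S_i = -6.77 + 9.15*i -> [-6.77, 2.38, 11.53, 20.68, 29.83]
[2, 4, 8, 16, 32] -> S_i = 2*2^i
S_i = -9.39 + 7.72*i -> [-9.39, -1.67, 6.05, 13.77, 21.49]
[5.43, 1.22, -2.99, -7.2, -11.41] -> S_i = 5.43 + -4.21*i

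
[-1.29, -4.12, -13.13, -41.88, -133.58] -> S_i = -1.29*3.19^i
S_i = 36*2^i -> [36, 72, 144, 288, 576]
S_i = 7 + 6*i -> [7, 13, 19, 25, 31]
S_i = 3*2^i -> [3, 6, 12, 24, 48]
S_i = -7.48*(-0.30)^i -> [-7.48, 2.24, -0.67, 0.2, -0.06]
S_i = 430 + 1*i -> [430, 431, 432, 433, 434]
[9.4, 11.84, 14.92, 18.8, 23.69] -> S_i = 9.40*1.26^i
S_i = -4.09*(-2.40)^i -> [-4.09, 9.82, -23.56, 56.54, -135.7]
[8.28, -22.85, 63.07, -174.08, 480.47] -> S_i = 8.28*(-2.76)^i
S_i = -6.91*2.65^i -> [-6.91, -18.31, -48.53, -128.59, -340.77]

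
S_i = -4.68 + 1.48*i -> [-4.68, -3.2, -1.72, -0.24, 1.24]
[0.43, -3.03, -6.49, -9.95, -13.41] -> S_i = 0.43 + -3.46*i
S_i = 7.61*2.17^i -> [7.61, 16.51, 35.83, 77.76, 168.74]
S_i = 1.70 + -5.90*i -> [1.7, -4.2, -10.1, -16.0, -21.9]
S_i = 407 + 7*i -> [407, 414, 421, 428, 435]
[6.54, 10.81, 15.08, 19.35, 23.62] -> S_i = 6.54 + 4.27*i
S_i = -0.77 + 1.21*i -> [-0.77, 0.44, 1.65, 2.86, 4.07]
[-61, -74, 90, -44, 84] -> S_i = Random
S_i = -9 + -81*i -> [-9, -90, -171, -252, -333]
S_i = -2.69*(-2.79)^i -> [-2.69, 7.51, -20.94, 58.42, -162.99]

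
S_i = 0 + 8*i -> [0, 8, 16, 24, 32]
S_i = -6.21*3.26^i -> [-6.21, -20.24, -66.0, -215.15, -701.39]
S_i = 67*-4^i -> [67, -268, 1072, -4288, 17152]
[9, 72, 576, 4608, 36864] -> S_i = 9*8^i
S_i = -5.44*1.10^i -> [-5.44, -5.98, -6.58, -7.24, -7.96]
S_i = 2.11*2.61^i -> [2.11, 5.51, 14.37, 37.51, 97.91]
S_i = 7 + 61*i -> [7, 68, 129, 190, 251]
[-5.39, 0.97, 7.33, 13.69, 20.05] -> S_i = -5.39 + 6.36*i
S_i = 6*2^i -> [6, 12, 24, 48, 96]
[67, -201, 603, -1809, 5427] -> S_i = 67*-3^i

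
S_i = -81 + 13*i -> [-81, -68, -55, -42, -29]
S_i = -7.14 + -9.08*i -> [-7.14, -16.22, -25.3, -34.38, -43.46]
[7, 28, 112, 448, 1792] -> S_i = 7*4^i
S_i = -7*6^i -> [-7, -42, -252, -1512, -9072]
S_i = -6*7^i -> [-6, -42, -294, -2058, -14406]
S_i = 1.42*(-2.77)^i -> [1.42, -3.93, 10.9, -30.18, 83.6]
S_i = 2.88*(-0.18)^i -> [2.88, -0.52, 0.09, -0.02, 0.0]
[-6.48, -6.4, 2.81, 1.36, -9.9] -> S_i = Random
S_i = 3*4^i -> [3, 12, 48, 192, 768]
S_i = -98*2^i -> [-98, -196, -392, -784, -1568]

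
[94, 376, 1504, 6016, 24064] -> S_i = 94*4^i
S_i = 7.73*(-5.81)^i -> [7.73, -44.91, 260.93, -1516.03, 8808.14]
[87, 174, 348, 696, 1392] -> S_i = 87*2^i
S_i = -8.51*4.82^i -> [-8.51, -41.02, -197.71, -952.95, -4593.22]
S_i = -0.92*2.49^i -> [-0.92, -2.29, -5.7, -14.2, -35.37]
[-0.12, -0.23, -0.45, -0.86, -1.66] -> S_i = -0.12*1.93^i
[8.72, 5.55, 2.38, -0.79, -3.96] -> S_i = 8.72 + -3.17*i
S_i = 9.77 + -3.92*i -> [9.77, 5.85, 1.93, -1.99, -5.91]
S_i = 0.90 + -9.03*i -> [0.9, -8.13, -17.16, -26.19, -35.22]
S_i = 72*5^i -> [72, 360, 1800, 9000, 45000]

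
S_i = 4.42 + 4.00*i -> [4.42, 8.42, 12.42, 16.42, 20.42]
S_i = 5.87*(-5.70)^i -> [5.87, -33.46, 190.72, -1087.08, 6196.37]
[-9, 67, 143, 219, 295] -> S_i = -9 + 76*i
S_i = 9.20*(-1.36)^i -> [9.2, -12.51, 17.02, -23.14, 31.47]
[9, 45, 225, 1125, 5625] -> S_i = 9*5^i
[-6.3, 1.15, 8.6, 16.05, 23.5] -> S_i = -6.30 + 7.45*i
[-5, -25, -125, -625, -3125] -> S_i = -5*5^i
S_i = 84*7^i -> [84, 588, 4116, 28812, 201684]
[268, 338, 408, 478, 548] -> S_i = 268 + 70*i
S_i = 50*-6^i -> [50, -300, 1800, -10800, 64800]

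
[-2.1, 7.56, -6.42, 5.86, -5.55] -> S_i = Random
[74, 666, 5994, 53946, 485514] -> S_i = 74*9^i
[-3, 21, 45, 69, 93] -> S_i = -3 + 24*i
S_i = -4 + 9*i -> [-4, 5, 14, 23, 32]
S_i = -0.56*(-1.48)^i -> [-0.56, 0.83, -1.23, 1.82, -2.69]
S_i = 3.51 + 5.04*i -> [3.51, 8.55, 13.59, 18.63, 23.67]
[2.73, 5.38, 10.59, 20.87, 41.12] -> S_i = 2.73*1.97^i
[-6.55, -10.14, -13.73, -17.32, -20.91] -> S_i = -6.55 + -3.59*i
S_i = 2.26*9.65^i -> [2.26, 21.81, 210.46, 2030.91, 19598.27]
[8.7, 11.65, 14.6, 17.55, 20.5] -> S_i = 8.70 + 2.95*i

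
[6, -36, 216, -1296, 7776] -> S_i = 6*-6^i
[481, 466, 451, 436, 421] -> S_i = 481 + -15*i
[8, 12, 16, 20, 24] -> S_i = 8 + 4*i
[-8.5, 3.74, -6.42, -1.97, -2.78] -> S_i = Random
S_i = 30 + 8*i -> [30, 38, 46, 54, 62]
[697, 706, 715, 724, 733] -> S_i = 697 + 9*i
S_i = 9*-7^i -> [9, -63, 441, -3087, 21609]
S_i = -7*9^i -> [-7, -63, -567, -5103, -45927]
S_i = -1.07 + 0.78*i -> [-1.07, -0.29, 0.49, 1.27, 2.05]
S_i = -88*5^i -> [-88, -440, -2200, -11000, -55000]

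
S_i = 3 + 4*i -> [3, 7, 11, 15, 19]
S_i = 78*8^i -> [78, 624, 4992, 39936, 319488]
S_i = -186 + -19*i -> [-186, -205, -224, -243, -262]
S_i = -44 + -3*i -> [-44, -47, -50, -53, -56]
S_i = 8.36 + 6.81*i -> [8.36, 15.17, 21.98, 28.79, 35.6]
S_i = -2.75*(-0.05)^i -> [-2.75, 0.14, -0.01, 0.0, -0.0]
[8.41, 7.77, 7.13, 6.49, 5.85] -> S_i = 8.41 + -0.64*i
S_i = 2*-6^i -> [2, -12, 72, -432, 2592]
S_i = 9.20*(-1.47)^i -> [9.2, -13.52, 19.88, -29.22, 42.96]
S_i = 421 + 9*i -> [421, 430, 439, 448, 457]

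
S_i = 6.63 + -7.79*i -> [6.63, -1.16, -8.95, -16.74, -24.53]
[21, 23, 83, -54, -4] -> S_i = Random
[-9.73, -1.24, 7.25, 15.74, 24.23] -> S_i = -9.73 + 8.49*i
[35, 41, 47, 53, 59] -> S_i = 35 + 6*i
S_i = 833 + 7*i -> [833, 840, 847, 854, 861]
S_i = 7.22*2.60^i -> [7.22, 18.77, 48.81, 126.9, 329.94]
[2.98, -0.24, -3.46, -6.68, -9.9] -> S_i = 2.98 + -3.22*i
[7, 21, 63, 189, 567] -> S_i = 7*3^i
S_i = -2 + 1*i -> [-2, -1, 0, 1, 2]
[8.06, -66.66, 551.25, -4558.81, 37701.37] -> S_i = 8.06*(-8.27)^i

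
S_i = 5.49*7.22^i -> [5.49, 39.64, 286.18, 2066.26, 14918.36]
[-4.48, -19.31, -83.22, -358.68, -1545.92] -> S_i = -4.48*4.31^i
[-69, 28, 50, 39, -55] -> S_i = Random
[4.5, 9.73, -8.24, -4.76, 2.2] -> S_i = Random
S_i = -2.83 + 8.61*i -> [-2.83, 5.78, 14.39, 23.0, 31.61]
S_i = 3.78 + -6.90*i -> [3.78, -3.12, -10.02, -16.92, -23.82]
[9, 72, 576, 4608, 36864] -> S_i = 9*8^i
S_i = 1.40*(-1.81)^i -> [1.4, -2.53, 4.59, -8.3, 15.03]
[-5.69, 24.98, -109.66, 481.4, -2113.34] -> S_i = -5.69*(-4.39)^i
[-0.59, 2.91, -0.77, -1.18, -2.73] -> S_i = Random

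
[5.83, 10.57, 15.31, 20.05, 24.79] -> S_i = 5.83 + 4.74*i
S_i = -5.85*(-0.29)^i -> [-5.85, 1.7, -0.49, 0.14, -0.04]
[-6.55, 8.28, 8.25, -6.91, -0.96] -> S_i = Random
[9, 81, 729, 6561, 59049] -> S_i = 9*9^i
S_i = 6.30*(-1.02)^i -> [6.3, -6.43, 6.55, -6.69, 6.82]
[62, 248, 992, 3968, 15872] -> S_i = 62*4^i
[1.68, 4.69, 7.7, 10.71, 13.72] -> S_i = 1.68 + 3.01*i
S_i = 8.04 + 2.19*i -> [8.04, 10.23, 12.42, 14.61, 16.8]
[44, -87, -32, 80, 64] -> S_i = Random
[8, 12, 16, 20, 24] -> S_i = 8 + 4*i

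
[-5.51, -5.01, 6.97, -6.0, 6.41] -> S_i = Random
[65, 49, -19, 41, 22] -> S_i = Random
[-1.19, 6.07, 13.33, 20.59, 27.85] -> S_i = -1.19 + 7.26*i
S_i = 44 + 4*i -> [44, 48, 52, 56, 60]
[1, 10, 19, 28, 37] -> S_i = 1 + 9*i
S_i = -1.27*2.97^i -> [-1.27, -3.77, -11.2, -33.27, -98.82]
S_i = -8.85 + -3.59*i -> [-8.85, -12.44, -16.03, -19.62, -23.21]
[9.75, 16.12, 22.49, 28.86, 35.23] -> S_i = 9.75 + 6.37*i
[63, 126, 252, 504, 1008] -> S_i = 63*2^i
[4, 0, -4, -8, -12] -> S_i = 4 + -4*i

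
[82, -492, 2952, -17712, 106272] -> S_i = 82*-6^i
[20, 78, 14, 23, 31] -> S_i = Random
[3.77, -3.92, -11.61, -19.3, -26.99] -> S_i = 3.77 + -7.69*i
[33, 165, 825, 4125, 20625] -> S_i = 33*5^i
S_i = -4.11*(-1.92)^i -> [-4.11, 7.89, -15.15, 29.09, -55.85]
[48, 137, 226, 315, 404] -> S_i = 48 + 89*i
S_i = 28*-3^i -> [28, -84, 252, -756, 2268]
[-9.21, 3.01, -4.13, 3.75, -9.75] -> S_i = Random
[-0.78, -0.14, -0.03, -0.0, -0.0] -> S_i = -0.78*0.18^i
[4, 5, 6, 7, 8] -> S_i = 4 + 1*i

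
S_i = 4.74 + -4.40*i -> [4.74, 0.34, -4.06, -8.46, -12.86]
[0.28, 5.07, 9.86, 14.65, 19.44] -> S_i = 0.28 + 4.79*i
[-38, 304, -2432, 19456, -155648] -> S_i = -38*-8^i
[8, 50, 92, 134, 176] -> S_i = 8 + 42*i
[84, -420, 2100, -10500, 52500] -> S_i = 84*-5^i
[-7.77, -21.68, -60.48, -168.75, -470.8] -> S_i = -7.77*2.79^i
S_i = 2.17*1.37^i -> [2.17, 2.97, 4.07, 5.58, 7.64]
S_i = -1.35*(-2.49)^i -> [-1.35, 3.36, -8.37, 20.84, -51.9]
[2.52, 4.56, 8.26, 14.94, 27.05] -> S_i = 2.52*1.81^i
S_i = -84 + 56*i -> [-84, -28, 28, 84, 140]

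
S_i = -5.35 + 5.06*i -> [-5.35, -0.29, 4.77, 9.83, 14.89]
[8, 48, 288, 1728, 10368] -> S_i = 8*6^i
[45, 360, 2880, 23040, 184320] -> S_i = 45*8^i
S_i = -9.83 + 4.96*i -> [-9.83, -4.87, 0.09, 5.05, 10.01]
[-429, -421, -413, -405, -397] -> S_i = -429 + 8*i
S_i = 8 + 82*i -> [8, 90, 172, 254, 336]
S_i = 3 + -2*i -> [3, 1, -1, -3, -5]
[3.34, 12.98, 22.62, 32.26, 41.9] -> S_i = 3.34 + 9.64*i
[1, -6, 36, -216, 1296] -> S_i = 1*-6^i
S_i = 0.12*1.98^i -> [0.12, 0.24, 0.47, 0.93, 1.84]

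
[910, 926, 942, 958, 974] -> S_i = 910 + 16*i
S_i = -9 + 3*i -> [-9, -6, -3, 0, 3]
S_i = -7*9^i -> [-7, -63, -567, -5103, -45927]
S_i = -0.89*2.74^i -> [-0.89, -2.44, -6.68, -18.31, -50.16]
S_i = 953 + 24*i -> [953, 977, 1001, 1025, 1049]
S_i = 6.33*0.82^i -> [6.33, 5.19, 4.26, 3.49, 2.86]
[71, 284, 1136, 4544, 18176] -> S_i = 71*4^i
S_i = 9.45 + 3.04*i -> [9.45, 12.49, 15.53, 18.57, 21.61]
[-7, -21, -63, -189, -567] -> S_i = -7*3^i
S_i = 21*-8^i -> [21, -168, 1344, -10752, 86016]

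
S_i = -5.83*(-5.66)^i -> [-5.83, 33.0, -186.77, 1057.1, -5983.21]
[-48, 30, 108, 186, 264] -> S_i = -48 + 78*i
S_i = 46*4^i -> [46, 184, 736, 2944, 11776]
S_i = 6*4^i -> [6, 24, 96, 384, 1536]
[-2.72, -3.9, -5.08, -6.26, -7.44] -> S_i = -2.72 + -1.18*i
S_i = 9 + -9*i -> [9, 0, -9, -18, -27]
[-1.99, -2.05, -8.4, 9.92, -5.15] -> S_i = Random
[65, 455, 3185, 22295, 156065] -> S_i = 65*7^i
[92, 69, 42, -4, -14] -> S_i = Random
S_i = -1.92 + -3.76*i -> [-1.92, -5.68, -9.44, -13.2, -16.96]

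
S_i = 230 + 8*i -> [230, 238, 246, 254, 262]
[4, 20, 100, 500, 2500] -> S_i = 4*5^i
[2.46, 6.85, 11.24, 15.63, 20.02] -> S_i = 2.46 + 4.39*i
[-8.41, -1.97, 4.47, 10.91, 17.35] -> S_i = -8.41 + 6.44*i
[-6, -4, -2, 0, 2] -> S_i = -6 + 2*i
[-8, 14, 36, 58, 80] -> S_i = -8 + 22*i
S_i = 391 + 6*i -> [391, 397, 403, 409, 415]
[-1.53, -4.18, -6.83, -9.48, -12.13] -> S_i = -1.53 + -2.65*i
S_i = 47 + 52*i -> [47, 99, 151, 203, 255]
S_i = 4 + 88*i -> [4, 92, 180, 268, 356]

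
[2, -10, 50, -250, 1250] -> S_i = 2*-5^i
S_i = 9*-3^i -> [9, -27, 81, -243, 729]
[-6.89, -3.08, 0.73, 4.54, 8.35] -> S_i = -6.89 + 3.81*i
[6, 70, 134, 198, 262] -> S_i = 6 + 64*i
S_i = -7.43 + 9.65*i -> [-7.43, 2.22, 11.87, 21.52, 31.17]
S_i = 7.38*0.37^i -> [7.38, 2.73, 1.01, 0.37, 0.14]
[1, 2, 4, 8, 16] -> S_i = 1*2^i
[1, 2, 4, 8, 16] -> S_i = 1*2^i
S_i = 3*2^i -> [3, 6, 12, 24, 48]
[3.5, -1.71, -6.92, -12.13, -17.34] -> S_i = 3.50 + -5.21*i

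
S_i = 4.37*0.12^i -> [4.37, 0.52, 0.06, 0.01, 0.0]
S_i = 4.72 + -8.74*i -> [4.72, -4.02, -12.76, -21.5, -30.24]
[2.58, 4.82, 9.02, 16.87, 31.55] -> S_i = 2.58*1.87^i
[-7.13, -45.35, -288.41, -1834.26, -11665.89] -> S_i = -7.13*6.36^i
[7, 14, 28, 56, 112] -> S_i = 7*2^i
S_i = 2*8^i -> [2, 16, 128, 1024, 8192]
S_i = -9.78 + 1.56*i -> [-9.78, -8.22, -6.66, -5.1, -3.54]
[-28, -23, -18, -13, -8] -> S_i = -28 + 5*i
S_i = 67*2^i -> [67, 134, 268, 536, 1072]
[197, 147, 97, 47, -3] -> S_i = 197 + -50*i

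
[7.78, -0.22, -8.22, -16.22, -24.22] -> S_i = 7.78 + -8.00*i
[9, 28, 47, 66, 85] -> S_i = 9 + 19*i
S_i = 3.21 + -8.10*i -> [3.21, -4.89, -12.99, -21.09, -29.19]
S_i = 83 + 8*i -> [83, 91, 99, 107, 115]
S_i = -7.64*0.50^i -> [-7.64, -3.82, -1.91, -0.96, -0.48]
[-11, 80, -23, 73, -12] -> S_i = Random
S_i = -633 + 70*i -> [-633, -563, -493, -423, -353]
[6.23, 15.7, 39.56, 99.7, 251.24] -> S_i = 6.23*2.52^i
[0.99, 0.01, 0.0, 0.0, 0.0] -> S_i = 0.99*0.01^i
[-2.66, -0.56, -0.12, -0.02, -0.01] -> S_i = -2.66*0.21^i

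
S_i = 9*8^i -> [9, 72, 576, 4608, 36864]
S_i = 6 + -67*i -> [6, -61, -128, -195, -262]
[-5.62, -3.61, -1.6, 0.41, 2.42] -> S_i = -5.62 + 2.01*i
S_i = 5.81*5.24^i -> [5.81, 30.44, 159.53, 835.93, 4380.27]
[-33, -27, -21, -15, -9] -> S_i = -33 + 6*i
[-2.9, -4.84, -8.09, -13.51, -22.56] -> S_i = -2.90*1.67^i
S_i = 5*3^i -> [5, 15, 45, 135, 405]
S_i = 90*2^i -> [90, 180, 360, 720, 1440]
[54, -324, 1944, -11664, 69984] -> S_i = 54*-6^i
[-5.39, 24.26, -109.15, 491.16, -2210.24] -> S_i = -5.39*(-4.50)^i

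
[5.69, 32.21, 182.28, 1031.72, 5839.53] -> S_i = 5.69*5.66^i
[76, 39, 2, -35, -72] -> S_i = 76 + -37*i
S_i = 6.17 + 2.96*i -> [6.17, 9.13, 12.09, 15.05, 18.01]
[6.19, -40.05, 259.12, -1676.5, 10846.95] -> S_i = 6.19*(-6.47)^i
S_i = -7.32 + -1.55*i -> [-7.32, -8.87, -10.42, -11.97, -13.52]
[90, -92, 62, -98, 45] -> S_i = Random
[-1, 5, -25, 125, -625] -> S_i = -1*-5^i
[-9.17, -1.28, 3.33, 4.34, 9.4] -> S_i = Random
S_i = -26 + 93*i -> [-26, 67, 160, 253, 346]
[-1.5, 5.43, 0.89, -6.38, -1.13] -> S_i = Random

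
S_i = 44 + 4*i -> [44, 48, 52, 56, 60]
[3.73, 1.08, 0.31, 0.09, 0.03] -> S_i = 3.73*0.29^i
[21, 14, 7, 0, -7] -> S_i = 21 + -7*i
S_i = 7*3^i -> [7, 21, 63, 189, 567]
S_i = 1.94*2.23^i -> [1.94, 4.33, 9.65, 21.51, 47.98]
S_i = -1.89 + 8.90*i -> [-1.89, 7.01, 15.91, 24.81, 33.71]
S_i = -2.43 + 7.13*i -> [-2.43, 4.7, 11.83, 18.96, 26.09]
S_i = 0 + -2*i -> [0, -2, -4, -6, -8]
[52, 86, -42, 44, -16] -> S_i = Random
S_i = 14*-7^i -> [14, -98, 686, -4802, 33614]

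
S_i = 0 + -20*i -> [0, -20, -40, -60, -80]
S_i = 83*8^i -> [83, 664, 5312, 42496, 339968]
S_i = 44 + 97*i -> [44, 141, 238, 335, 432]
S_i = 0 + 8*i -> [0, 8, 16, 24, 32]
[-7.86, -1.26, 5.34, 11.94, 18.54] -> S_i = -7.86 + 6.60*i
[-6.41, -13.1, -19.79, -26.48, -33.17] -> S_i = -6.41 + -6.69*i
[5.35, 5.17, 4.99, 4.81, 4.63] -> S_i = 5.35 + -0.18*i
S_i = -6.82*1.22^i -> [-6.82, -8.32, -10.15, -12.38, -15.11]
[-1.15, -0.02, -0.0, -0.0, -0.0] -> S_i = -1.15*0.02^i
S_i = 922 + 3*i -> [922, 925, 928, 931, 934]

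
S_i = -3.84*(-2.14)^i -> [-3.84, 8.22, -17.59, 37.63, -80.54]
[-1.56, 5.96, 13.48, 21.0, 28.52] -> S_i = -1.56 + 7.52*i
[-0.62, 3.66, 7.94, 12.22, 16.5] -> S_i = -0.62 + 4.28*i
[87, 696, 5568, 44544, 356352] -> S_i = 87*8^i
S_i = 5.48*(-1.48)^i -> [5.48, -8.11, 12.0, -17.77, 26.29]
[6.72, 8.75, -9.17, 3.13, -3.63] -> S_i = Random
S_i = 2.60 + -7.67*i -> [2.6, -5.07, -12.74, -20.41, -28.08]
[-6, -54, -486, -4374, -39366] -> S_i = -6*9^i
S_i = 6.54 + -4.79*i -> [6.54, 1.75, -3.04, -7.83, -12.62]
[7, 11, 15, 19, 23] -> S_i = 7 + 4*i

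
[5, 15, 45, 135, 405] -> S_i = 5*3^i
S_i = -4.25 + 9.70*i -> [-4.25, 5.45, 15.15, 24.85, 34.55]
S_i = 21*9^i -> [21, 189, 1701, 15309, 137781]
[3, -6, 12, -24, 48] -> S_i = 3*-2^i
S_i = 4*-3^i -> [4, -12, 36, -108, 324]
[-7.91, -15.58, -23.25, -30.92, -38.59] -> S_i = -7.91 + -7.67*i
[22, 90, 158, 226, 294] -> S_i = 22 + 68*i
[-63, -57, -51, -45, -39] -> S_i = -63 + 6*i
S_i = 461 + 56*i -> [461, 517, 573, 629, 685]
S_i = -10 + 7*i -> [-10, -3, 4, 11, 18]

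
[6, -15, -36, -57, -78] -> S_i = 6 + -21*i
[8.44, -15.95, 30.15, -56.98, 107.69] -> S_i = 8.44*(-1.89)^i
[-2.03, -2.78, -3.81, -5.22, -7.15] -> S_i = -2.03*1.37^i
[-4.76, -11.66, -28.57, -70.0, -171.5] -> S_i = -4.76*2.45^i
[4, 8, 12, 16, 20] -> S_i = 4 + 4*i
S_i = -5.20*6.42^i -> [-5.2, -33.38, -214.33, -1375.97, -8833.72]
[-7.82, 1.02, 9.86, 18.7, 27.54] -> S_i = -7.82 + 8.84*i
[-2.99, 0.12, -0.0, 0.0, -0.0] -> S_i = -2.99*(-0.04)^i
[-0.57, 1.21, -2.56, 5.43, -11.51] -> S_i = -0.57*(-2.12)^i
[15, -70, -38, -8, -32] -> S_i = Random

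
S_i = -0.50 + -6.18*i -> [-0.5, -6.68, -12.86, -19.04, -25.22]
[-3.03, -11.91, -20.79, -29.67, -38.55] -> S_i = -3.03 + -8.88*i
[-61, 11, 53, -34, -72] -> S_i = Random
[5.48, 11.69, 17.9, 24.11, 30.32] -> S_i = 5.48 + 6.21*i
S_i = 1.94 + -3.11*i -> [1.94, -1.17, -4.28, -7.39, -10.5]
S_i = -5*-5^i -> [-5, 25, -125, 625, -3125]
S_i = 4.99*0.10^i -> [4.99, 0.5, 0.05, 0.0, 0.0]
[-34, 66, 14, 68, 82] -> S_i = Random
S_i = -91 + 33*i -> [-91, -58, -25, 8, 41]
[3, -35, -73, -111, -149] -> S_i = 3 + -38*i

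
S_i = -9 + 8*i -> [-9, -1, 7, 15, 23]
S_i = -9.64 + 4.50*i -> [-9.64, -5.14, -0.64, 3.86, 8.36]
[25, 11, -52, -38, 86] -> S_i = Random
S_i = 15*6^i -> [15, 90, 540, 3240, 19440]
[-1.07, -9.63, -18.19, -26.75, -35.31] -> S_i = -1.07 + -8.56*i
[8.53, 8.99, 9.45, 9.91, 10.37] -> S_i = 8.53 + 0.46*i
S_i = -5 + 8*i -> [-5, 3, 11, 19, 27]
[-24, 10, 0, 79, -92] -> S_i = Random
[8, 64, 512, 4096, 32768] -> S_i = 8*8^i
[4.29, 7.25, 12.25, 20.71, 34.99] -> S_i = 4.29*1.69^i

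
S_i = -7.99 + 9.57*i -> [-7.99, 1.58, 11.15, 20.72, 30.29]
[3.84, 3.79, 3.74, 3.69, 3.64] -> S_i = 3.84 + -0.05*i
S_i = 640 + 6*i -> [640, 646, 652, 658, 664]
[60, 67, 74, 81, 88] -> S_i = 60 + 7*i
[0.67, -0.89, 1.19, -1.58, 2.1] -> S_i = 0.67*(-1.33)^i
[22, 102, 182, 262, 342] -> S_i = 22 + 80*i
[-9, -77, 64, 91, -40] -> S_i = Random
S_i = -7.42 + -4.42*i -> [-7.42, -11.84, -16.26, -20.68, -25.1]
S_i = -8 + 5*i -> [-8, -3, 2, 7, 12]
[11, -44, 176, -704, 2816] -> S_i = 11*-4^i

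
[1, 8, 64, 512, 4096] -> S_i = 1*8^i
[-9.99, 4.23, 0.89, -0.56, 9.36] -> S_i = Random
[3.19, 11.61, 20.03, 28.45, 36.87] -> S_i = 3.19 + 8.42*i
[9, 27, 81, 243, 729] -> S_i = 9*3^i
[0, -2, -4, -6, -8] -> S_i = 0 + -2*i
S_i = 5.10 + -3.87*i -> [5.1, 1.23, -2.64, -6.51, -10.38]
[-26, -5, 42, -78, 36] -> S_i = Random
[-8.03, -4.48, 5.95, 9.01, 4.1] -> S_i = Random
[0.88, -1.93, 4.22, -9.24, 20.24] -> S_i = 0.88*(-2.19)^i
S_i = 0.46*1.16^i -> [0.46, 0.53, 0.62, 0.72, 0.83]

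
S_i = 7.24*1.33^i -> [7.24, 9.63, 12.81, 17.03, 22.65]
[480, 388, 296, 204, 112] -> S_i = 480 + -92*i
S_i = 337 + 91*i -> [337, 428, 519, 610, 701]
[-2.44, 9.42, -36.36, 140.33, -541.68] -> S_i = -2.44*(-3.86)^i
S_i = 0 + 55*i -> [0, 55, 110, 165, 220]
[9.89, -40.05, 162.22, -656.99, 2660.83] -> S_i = 9.89*(-4.05)^i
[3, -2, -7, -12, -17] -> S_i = 3 + -5*i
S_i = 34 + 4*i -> [34, 38, 42, 46, 50]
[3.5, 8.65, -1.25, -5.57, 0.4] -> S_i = Random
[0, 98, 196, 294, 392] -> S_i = 0 + 98*i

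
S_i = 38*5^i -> [38, 190, 950, 4750, 23750]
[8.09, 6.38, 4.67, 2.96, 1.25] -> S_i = 8.09 + -1.71*i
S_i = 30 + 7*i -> [30, 37, 44, 51, 58]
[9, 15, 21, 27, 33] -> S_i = 9 + 6*i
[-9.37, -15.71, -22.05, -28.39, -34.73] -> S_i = -9.37 + -6.34*i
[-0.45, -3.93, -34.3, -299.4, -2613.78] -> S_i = -0.45*8.73^i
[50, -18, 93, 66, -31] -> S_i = Random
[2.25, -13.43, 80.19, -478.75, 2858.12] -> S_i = 2.25*(-5.97)^i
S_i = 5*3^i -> [5, 15, 45, 135, 405]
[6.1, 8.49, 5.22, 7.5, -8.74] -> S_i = Random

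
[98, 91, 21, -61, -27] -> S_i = Random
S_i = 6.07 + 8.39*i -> [6.07, 14.46, 22.85, 31.24, 39.63]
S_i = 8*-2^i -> [8, -16, 32, -64, 128]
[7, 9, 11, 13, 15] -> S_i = 7 + 2*i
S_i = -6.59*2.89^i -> [-6.59, -19.05, -55.04, -159.07, -459.7]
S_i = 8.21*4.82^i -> [8.21, 39.57, 190.74, 919.36, 4431.3]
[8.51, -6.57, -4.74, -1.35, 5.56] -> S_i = Random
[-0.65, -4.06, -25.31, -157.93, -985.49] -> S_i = -0.65*6.24^i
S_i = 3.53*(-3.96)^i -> [3.53, -13.98, 55.36, -219.21, 868.07]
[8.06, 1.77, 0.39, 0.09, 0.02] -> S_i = 8.06*0.22^i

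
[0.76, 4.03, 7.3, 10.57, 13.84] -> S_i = 0.76 + 3.27*i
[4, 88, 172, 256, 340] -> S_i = 4 + 84*i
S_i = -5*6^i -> [-5, -30, -180, -1080, -6480]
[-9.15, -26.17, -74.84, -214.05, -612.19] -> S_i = -9.15*2.86^i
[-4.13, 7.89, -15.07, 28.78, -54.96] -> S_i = -4.13*(-1.91)^i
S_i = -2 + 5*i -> [-2, 3, 8, 13, 18]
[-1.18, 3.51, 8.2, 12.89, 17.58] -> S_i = -1.18 + 4.69*i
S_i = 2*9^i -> [2, 18, 162, 1458, 13122]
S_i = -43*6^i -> [-43, -258, -1548, -9288, -55728]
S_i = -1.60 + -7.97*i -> [-1.6, -9.57, -17.54, -25.51, -33.48]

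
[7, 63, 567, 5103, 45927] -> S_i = 7*9^i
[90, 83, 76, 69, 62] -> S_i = 90 + -7*i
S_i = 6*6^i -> [6, 36, 216, 1296, 7776]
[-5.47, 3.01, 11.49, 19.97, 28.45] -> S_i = -5.47 + 8.48*i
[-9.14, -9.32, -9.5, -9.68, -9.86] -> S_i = -9.14 + -0.18*i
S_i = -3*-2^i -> [-3, 6, -12, 24, -48]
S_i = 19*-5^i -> [19, -95, 475, -2375, 11875]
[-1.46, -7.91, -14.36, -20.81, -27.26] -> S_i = -1.46 + -6.45*i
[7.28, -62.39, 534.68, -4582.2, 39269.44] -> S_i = 7.28*(-8.57)^i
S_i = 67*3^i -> [67, 201, 603, 1809, 5427]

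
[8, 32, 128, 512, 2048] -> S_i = 8*4^i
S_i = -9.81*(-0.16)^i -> [-9.81, 1.57, -0.25, 0.04, -0.01]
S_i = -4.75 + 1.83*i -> [-4.75, -2.92, -1.09, 0.74, 2.57]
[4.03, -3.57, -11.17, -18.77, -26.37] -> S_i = 4.03 + -7.60*i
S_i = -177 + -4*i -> [-177, -181, -185, -189, -193]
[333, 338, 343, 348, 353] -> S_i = 333 + 5*i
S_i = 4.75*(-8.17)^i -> [4.75, -38.81, 317.06, -2590.36, 21163.22]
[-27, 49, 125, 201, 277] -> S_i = -27 + 76*i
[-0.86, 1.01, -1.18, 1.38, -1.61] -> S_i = -0.86*(-1.17)^i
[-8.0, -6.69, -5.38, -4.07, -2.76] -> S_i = -8.00 + 1.31*i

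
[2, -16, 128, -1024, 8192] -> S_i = 2*-8^i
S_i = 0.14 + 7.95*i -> [0.14, 8.09, 16.04, 23.99, 31.94]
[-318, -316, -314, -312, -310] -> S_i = -318 + 2*i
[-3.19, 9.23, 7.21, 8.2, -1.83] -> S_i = Random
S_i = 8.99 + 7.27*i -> [8.99, 16.26, 23.53, 30.8, 38.07]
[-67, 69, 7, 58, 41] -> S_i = Random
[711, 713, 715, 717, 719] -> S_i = 711 + 2*i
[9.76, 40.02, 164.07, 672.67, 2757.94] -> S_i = 9.76*4.10^i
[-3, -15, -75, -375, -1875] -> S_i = -3*5^i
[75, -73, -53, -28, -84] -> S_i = Random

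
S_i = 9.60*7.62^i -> [9.6, 73.15, 557.42, 4247.53, 32366.16]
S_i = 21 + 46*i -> [21, 67, 113, 159, 205]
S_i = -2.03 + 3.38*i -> [-2.03, 1.35, 4.73, 8.11, 11.49]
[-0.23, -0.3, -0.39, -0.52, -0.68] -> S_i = -0.23*1.31^i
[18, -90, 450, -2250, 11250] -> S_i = 18*-5^i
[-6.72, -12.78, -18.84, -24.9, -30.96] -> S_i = -6.72 + -6.06*i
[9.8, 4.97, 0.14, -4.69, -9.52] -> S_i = 9.80 + -4.83*i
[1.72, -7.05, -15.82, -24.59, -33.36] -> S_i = 1.72 + -8.77*i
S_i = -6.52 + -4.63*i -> [-6.52, -11.15, -15.78, -20.41, -25.04]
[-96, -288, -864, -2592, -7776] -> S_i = -96*3^i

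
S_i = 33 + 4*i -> [33, 37, 41, 45, 49]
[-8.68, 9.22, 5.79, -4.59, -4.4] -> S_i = Random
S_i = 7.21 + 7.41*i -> [7.21, 14.62, 22.03, 29.44, 36.85]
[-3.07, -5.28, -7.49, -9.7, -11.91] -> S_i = -3.07 + -2.21*i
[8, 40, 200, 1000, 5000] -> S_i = 8*5^i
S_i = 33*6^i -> [33, 198, 1188, 7128, 42768]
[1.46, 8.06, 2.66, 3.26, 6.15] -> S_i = Random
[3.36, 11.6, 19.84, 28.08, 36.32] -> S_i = 3.36 + 8.24*i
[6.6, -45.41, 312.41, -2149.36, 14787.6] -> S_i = 6.60*(-6.88)^i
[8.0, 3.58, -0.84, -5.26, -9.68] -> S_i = 8.00 + -4.42*i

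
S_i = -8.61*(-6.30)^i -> [-8.61, 54.24, -341.73, 2152.9, -13563.3]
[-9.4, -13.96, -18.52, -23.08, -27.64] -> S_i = -9.40 + -4.56*i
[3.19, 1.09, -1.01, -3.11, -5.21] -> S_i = 3.19 + -2.10*i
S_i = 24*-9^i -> [24, -216, 1944, -17496, 157464]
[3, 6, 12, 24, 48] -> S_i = 3*2^i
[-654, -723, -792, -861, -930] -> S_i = -654 + -69*i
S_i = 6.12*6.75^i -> [6.12, 41.31, 278.84, 1882.19, 12704.76]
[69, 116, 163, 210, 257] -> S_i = 69 + 47*i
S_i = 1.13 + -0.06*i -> [1.13, 1.07, 1.01, 0.95, 0.89]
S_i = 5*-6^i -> [5, -30, 180, -1080, 6480]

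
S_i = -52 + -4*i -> [-52, -56, -60, -64, -68]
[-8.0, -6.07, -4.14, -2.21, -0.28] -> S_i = -8.00 + 1.93*i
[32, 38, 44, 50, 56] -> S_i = 32 + 6*i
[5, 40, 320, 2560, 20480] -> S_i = 5*8^i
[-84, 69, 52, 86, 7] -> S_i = Random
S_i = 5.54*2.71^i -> [5.54, 15.01, 40.69, 110.26, 298.8]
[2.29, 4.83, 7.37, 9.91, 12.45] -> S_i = 2.29 + 2.54*i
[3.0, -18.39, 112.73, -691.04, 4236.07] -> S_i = 3.00*(-6.13)^i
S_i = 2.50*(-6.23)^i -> [2.5, -15.58, 97.03, -604.51, 3766.1]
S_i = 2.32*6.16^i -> [2.32, 14.29, 88.03, 542.29, 3340.5]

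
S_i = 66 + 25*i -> [66, 91, 116, 141, 166]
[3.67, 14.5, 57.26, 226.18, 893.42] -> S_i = 3.67*3.95^i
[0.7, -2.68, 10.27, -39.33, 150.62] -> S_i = 0.70*(-3.83)^i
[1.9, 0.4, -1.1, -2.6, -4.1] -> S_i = 1.90 + -1.50*i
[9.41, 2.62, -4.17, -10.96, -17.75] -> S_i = 9.41 + -6.79*i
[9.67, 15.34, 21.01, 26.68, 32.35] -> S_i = 9.67 + 5.67*i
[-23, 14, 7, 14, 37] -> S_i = Random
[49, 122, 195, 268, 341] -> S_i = 49 + 73*i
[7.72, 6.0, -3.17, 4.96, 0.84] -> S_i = Random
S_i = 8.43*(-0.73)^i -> [8.43, -6.15, 4.49, -3.28, 2.39]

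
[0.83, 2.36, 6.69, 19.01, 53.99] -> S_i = 0.83*2.84^i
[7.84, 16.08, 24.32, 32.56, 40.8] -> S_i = 7.84 + 8.24*i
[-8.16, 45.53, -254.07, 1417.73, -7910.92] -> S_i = -8.16*(-5.58)^i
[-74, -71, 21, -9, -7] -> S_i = Random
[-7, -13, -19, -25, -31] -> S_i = -7 + -6*i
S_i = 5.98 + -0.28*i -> [5.98, 5.7, 5.42, 5.14, 4.86]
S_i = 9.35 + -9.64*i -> [9.35, -0.29, -9.93, -19.57, -29.21]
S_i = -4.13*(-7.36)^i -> [-4.13, 30.4, -223.72, 1646.58, -12118.85]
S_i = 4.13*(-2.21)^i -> [4.13, -9.13, 20.17, -44.58, 98.52]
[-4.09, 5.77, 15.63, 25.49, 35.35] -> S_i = -4.09 + 9.86*i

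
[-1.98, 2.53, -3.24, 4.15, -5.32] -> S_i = -1.98*(-1.28)^i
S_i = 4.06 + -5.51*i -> [4.06, -1.45, -6.96, -12.47, -17.98]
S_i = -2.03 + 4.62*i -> [-2.03, 2.59, 7.21, 11.83, 16.45]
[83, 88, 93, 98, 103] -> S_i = 83 + 5*i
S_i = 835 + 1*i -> [835, 836, 837, 838, 839]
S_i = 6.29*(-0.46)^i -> [6.29, -2.89, 1.33, -0.61, 0.28]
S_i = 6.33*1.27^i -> [6.33, 8.04, 10.21, 12.97, 16.47]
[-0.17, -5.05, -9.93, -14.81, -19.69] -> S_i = -0.17 + -4.88*i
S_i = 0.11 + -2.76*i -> [0.11, -2.65, -5.41, -8.17, -10.93]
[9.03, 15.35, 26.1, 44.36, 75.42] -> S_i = 9.03*1.70^i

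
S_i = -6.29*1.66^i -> [-6.29, -10.44, -17.33, -28.77, -47.76]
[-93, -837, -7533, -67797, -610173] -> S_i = -93*9^i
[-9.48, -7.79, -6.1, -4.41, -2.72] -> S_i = -9.48 + 1.69*i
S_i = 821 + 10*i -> [821, 831, 841, 851, 861]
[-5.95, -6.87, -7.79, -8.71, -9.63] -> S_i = -5.95 + -0.92*i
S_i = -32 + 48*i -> [-32, 16, 64, 112, 160]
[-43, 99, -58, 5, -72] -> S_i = Random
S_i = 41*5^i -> [41, 205, 1025, 5125, 25625]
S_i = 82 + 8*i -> [82, 90, 98, 106, 114]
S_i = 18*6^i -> [18, 108, 648, 3888, 23328]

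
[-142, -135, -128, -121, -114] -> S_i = -142 + 7*i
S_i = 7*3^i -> [7, 21, 63, 189, 567]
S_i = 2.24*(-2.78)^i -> [2.24, -6.23, 17.31, -48.13, 133.79]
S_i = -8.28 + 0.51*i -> [-8.28, -7.77, -7.26, -6.75, -6.24]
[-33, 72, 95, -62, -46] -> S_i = Random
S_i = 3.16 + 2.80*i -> [3.16, 5.96, 8.76, 11.56, 14.36]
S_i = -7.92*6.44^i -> [-7.92, -51.0, -328.47, -2115.35, -13622.87]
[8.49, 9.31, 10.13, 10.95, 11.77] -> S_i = 8.49 + 0.82*i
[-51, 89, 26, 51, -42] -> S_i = Random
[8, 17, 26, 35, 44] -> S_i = 8 + 9*i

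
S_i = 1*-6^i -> [1, -6, 36, -216, 1296]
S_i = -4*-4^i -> [-4, 16, -64, 256, -1024]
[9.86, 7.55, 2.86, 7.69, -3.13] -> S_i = Random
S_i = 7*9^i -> [7, 63, 567, 5103, 45927]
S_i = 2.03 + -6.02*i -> [2.03, -3.99, -10.01, -16.03, -22.05]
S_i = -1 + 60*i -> [-1, 59, 119, 179, 239]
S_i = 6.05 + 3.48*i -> [6.05, 9.53, 13.01, 16.49, 19.97]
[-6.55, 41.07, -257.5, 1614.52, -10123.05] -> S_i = -6.55*(-6.27)^i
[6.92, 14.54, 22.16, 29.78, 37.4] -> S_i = 6.92 + 7.62*i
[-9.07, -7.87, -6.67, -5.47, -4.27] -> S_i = -9.07 + 1.20*i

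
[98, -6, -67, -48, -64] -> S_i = Random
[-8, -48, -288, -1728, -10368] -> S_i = -8*6^i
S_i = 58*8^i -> [58, 464, 3712, 29696, 237568]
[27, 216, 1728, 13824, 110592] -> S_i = 27*8^i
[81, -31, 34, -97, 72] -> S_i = Random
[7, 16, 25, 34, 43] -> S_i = 7 + 9*i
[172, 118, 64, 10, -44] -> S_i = 172 + -54*i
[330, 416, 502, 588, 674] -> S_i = 330 + 86*i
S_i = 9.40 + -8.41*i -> [9.4, 0.99, -7.42, -15.83, -24.24]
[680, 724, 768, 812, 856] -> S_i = 680 + 44*i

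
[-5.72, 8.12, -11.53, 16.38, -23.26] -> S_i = -5.72*(-1.42)^i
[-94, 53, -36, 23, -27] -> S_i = Random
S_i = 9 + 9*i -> [9, 18, 27, 36, 45]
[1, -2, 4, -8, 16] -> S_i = 1*-2^i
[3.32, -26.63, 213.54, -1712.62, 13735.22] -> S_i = 3.32*(-8.02)^i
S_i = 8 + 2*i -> [8, 10, 12, 14, 16]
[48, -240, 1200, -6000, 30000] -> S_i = 48*-5^i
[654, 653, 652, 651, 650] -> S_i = 654 + -1*i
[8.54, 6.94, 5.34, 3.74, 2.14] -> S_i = 8.54 + -1.60*i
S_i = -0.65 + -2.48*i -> [-0.65, -3.13, -5.61, -8.09, -10.57]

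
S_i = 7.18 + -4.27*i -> [7.18, 2.91, -1.36, -5.63, -9.9]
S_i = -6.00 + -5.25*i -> [-6.0, -11.25, -16.5, -21.75, -27.0]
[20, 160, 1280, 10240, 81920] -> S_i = 20*8^i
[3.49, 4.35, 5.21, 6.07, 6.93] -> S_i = 3.49 + 0.86*i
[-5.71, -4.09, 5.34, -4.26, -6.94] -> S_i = Random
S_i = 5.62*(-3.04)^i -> [5.62, -17.08, 51.94, -157.89, 479.99]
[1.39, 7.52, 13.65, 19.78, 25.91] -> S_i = 1.39 + 6.13*i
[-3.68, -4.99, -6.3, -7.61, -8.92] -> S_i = -3.68 + -1.31*i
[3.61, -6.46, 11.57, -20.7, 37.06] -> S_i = 3.61*(-1.79)^i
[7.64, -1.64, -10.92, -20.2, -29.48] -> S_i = 7.64 + -9.28*i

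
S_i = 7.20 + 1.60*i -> [7.2, 8.8, 10.4, 12.0, 13.6]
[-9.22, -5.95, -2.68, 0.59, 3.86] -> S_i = -9.22 + 3.27*i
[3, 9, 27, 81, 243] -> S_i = 3*3^i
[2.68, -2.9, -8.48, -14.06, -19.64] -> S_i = 2.68 + -5.58*i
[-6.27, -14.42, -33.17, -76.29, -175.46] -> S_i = -6.27*2.30^i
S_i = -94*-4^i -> [-94, 376, -1504, 6016, -24064]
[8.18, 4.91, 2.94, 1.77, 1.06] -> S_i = 8.18*0.60^i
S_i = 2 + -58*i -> [2, -56, -114, -172, -230]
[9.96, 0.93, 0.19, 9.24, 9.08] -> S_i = Random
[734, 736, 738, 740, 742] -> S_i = 734 + 2*i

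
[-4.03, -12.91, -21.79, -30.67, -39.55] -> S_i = -4.03 + -8.88*i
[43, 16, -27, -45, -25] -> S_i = Random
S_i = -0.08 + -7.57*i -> [-0.08, -7.65, -15.22, -22.79, -30.36]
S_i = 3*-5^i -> [3, -15, 75, -375, 1875]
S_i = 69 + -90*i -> [69, -21, -111, -201, -291]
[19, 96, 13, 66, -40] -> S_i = Random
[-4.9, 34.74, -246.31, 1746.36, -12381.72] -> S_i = -4.90*(-7.09)^i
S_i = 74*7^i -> [74, 518, 3626, 25382, 177674]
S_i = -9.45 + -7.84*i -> [-9.45, -17.29, -25.13, -32.97, -40.81]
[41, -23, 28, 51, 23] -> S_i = Random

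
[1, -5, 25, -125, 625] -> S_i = 1*-5^i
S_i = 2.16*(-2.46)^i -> [2.16, -5.31, 13.07, -32.16, 79.1]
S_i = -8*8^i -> [-8, -64, -512, -4096, -32768]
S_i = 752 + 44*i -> [752, 796, 840, 884, 928]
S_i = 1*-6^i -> [1, -6, 36, -216, 1296]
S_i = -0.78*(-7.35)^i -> [-0.78, 5.73, -42.14, 309.71, -2276.38]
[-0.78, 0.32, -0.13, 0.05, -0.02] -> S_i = -0.78*(-0.41)^i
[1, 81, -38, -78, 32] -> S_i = Random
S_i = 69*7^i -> [69, 483, 3381, 23667, 165669]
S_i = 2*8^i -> [2, 16, 128, 1024, 8192]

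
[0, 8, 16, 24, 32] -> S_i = 0 + 8*i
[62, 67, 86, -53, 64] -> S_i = Random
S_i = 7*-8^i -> [7, -56, 448, -3584, 28672]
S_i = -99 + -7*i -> [-99, -106, -113, -120, -127]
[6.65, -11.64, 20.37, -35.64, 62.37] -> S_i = 6.65*(-1.75)^i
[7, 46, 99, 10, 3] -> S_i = Random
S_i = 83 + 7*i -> [83, 90, 97, 104, 111]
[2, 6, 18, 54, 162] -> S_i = 2*3^i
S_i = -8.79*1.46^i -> [-8.79, -12.83, -18.74, -27.36, -39.94]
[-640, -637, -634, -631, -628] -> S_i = -640 + 3*i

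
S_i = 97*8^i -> [97, 776, 6208, 49664, 397312]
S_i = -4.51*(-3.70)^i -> [-4.51, 16.69, -61.74, 228.45, -845.25]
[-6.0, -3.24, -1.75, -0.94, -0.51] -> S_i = -6.00*0.54^i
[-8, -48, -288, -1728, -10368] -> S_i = -8*6^i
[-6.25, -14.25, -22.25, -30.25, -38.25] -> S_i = -6.25 + -8.00*i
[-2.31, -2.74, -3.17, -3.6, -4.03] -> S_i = -2.31 + -0.43*i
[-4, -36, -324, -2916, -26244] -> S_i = -4*9^i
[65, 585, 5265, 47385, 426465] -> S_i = 65*9^i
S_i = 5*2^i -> [5, 10, 20, 40, 80]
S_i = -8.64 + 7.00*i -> [-8.64, -1.64, 5.36, 12.36, 19.36]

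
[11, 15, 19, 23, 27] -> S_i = 11 + 4*i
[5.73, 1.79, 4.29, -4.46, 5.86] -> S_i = Random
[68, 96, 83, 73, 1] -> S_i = Random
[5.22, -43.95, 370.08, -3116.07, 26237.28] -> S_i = 5.22*(-8.42)^i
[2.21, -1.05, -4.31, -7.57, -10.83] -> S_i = 2.21 + -3.26*i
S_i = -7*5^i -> [-7, -35, -175, -875, -4375]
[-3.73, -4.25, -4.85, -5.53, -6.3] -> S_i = -3.73*1.14^i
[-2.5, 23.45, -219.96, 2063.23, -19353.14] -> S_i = -2.50*(-9.38)^i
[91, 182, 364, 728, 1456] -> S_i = 91*2^i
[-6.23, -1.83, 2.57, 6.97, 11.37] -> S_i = -6.23 + 4.40*i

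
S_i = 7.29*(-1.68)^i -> [7.29, -12.25, 20.58, -34.57, 58.07]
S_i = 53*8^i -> [53, 424, 3392, 27136, 217088]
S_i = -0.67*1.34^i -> [-0.67, -0.9, -1.2, -1.61, -2.16]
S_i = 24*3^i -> [24, 72, 216, 648, 1944]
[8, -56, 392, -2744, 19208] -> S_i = 8*-7^i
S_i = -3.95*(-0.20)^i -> [-3.95, 0.79, -0.16, 0.03, -0.01]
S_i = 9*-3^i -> [9, -27, 81, -243, 729]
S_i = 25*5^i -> [25, 125, 625, 3125, 15625]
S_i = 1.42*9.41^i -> [1.42, 13.36, 125.74, 1183.2, 11133.89]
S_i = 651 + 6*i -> [651, 657, 663, 669, 675]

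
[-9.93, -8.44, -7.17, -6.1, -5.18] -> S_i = -9.93*0.85^i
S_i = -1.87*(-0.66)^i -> [-1.87, 1.23, -0.81, 0.54, -0.35]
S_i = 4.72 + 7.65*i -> [4.72, 12.37, 20.02, 27.67, 35.32]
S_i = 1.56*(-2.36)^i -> [1.56, -3.68, 8.69, -20.51, 48.39]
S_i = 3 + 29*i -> [3, 32, 61, 90, 119]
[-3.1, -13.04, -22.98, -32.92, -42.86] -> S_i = -3.10 + -9.94*i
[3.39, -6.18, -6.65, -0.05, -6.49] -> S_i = Random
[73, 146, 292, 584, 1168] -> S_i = 73*2^i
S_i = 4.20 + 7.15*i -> [4.2, 11.35, 18.5, 25.65, 32.8]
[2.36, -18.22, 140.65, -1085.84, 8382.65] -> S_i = 2.36*(-7.72)^i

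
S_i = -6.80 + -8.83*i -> [-6.8, -15.63, -24.46, -33.29, -42.12]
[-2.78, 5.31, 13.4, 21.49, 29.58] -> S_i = -2.78 + 8.09*i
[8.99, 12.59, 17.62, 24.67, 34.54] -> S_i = 8.99*1.40^i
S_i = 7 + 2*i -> [7, 9, 11, 13, 15]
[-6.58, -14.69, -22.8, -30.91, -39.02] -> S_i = -6.58 + -8.11*i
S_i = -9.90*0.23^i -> [-9.9, -2.28, -0.52, -0.12, -0.03]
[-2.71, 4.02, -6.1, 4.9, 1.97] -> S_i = Random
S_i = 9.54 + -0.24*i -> [9.54, 9.3, 9.06, 8.82, 8.58]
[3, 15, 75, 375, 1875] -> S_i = 3*5^i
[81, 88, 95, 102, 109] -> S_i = 81 + 7*i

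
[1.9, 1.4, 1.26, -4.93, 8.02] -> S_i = Random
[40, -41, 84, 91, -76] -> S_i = Random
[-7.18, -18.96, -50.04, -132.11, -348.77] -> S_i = -7.18*2.64^i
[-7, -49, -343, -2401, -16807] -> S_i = -7*7^i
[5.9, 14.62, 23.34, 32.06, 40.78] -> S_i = 5.90 + 8.72*i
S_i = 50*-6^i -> [50, -300, 1800, -10800, 64800]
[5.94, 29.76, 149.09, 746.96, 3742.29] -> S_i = 5.94*5.01^i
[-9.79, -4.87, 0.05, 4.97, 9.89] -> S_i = -9.79 + 4.92*i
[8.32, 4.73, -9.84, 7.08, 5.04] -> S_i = Random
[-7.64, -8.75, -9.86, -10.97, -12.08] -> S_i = -7.64 + -1.11*i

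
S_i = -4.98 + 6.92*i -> [-4.98, 1.94, 8.86, 15.78, 22.7]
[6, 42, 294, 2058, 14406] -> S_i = 6*7^i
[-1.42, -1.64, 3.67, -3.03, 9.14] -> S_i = Random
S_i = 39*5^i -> [39, 195, 975, 4875, 24375]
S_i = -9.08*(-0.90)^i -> [-9.08, 8.17, -7.35, 6.62, -5.96]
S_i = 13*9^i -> [13, 117, 1053, 9477, 85293]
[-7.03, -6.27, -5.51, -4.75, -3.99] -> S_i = -7.03 + 0.76*i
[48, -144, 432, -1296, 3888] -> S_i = 48*-3^i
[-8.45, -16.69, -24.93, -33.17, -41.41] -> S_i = -8.45 + -8.24*i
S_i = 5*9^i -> [5, 45, 405, 3645, 32805]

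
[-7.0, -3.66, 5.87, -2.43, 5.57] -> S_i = Random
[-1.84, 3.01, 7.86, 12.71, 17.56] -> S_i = -1.84 + 4.85*i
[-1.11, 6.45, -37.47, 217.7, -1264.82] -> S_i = -1.11*(-5.81)^i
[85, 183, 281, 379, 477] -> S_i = 85 + 98*i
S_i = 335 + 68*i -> [335, 403, 471, 539, 607]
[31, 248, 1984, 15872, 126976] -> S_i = 31*8^i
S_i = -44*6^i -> [-44, -264, -1584, -9504, -57024]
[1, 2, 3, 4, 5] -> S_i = 1 + 1*i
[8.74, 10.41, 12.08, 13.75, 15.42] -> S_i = 8.74 + 1.67*i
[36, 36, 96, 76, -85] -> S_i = Random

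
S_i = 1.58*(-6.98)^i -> [1.58, -11.03, 76.98, -537.31, 3750.41]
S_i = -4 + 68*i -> [-4, 64, 132, 200, 268]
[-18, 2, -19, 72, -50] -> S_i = Random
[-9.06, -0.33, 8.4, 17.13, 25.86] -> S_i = -9.06 + 8.73*i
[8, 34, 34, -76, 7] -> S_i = Random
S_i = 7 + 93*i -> [7, 100, 193, 286, 379]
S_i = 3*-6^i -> [3, -18, 108, -648, 3888]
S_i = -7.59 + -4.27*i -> [-7.59, -11.86, -16.13, -20.4, -24.67]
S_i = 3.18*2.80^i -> [3.18, 8.9, 24.93, 69.81, 195.46]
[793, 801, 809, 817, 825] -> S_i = 793 + 8*i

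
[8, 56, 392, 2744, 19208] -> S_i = 8*7^i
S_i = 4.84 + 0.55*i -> [4.84, 5.39, 5.94, 6.49, 7.04]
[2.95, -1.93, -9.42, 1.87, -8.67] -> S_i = Random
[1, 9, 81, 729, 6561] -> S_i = 1*9^i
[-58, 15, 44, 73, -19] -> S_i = Random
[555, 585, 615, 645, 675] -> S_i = 555 + 30*i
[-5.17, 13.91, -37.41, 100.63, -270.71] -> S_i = -5.17*(-2.69)^i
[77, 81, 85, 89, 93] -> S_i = 77 + 4*i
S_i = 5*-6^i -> [5, -30, 180, -1080, 6480]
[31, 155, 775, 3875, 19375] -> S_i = 31*5^i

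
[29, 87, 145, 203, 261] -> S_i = 29 + 58*i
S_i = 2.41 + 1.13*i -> [2.41, 3.54, 4.67, 5.8, 6.93]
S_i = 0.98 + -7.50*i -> [0.98, -6.52, -14.02, -21.52, -29.02]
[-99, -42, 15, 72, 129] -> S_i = -99 + 57*i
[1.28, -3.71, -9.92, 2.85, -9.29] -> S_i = Random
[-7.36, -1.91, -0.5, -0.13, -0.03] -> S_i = -7.36*0.26^i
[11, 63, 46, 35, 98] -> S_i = Random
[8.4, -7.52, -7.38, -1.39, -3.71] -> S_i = Random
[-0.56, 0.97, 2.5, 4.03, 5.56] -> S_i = -0.56 + 1.53*i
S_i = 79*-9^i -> [79, -711, 6399, -57591, 518319]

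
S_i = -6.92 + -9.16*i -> [-6.92, -16.08, -25.24, -34.4, -43.56]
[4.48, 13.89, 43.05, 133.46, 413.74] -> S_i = 4.48*3.10^i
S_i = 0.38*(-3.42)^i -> [0.38, -1.3, 4.44, -15.2, 51.99]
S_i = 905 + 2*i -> [905, 907, 909, 911, 913]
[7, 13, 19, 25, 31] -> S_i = 7 + 6*i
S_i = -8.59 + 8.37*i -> [-8.59, -0.22, 8.15, 16.52, 24.89]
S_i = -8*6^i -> [-8, -48, -288, -1728, -10368]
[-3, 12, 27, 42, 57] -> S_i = -3 + 15*i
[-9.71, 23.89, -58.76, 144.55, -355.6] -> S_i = -9.71*(-2.46)^i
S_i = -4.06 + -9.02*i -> [-4.06, -13.08, -22.1, -31.12, -40.14]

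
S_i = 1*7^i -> [1, 7, 49, 343, 2401]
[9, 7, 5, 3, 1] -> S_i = 9 + -2*i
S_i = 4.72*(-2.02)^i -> [4.72, -9.53, 19.26, -38.9, 78.59]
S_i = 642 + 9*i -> [642, 651, 660, 669, 678]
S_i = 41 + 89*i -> [41, 130, 219, 308, 397]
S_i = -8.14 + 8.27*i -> [-8.14, 0.13, 8.4, 16.67, 24.94]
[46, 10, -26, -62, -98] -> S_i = 46 + -36*i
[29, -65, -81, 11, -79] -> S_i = Random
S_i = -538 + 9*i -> [-538, -529, -520, -511, -502]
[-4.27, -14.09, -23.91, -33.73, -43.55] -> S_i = -4.27 + -9.82*i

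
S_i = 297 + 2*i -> [297, 299, 301, 303, 305]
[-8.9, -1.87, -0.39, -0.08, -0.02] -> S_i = -8.90*0.21^i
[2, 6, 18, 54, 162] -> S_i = 2*3^i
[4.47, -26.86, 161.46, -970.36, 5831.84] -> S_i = 4.47*(-6.01)^i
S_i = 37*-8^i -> [37, -296, 2368, -18944, 151552]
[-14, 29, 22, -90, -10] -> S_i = Random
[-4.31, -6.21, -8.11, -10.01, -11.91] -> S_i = -4.31 + -1.90*i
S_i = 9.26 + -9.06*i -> [9.26, 0.2, -8.86, -17.92, -26.98]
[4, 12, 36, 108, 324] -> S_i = 4*3^i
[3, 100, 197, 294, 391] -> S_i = 3 + 97*i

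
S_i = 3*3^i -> [3, 9, 27, 81, 243]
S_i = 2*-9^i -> [2, -18, 162, -1458, 13122]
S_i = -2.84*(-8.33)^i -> [-2.84, 23.66, -197.06, 1641.55, -13674.09]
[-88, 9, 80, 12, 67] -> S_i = Random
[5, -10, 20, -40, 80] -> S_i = 5*-2^i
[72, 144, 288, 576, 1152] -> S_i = 72*2^i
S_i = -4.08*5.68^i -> [-4.08, -23.17, -131.63, -747.66, -4246.72]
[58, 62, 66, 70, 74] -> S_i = 58 + 4*i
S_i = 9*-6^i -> [9, -54, 324, -1944, 11664]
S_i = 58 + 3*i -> [58, 61, 64, 67, 70]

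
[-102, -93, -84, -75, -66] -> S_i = -102 + 9*i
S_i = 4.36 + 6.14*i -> [4.36, 10.5, 16.64, 22.78, 28.92]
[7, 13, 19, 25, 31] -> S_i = 7 + 6*i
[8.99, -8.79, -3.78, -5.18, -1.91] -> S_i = Random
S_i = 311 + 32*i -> [311, 343, 375, 407, 439]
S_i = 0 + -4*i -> [0, -4, -8, -12, -16]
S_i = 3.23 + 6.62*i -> [3.23, 9.85, 16.47, 23.09, 29.71]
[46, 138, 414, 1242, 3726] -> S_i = 46*3^i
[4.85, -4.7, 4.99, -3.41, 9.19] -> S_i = Random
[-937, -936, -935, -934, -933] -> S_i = -937 + 1*i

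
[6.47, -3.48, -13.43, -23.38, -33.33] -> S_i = 6.47 + -9.95*i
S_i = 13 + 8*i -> [13, 21, 29, 37, 45]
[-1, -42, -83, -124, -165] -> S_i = -1 + -41*i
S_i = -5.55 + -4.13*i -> [-5.55, -9.68, -13.81, -17.94, -22.07]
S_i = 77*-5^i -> [77, -385, 1925, -9625, 48125]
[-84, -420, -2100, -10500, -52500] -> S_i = -84*5^i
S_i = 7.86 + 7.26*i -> [7.86, 15.12, 22.38, 29.64, 36.9]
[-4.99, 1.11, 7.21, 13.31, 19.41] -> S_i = -4.99 + 6.10*i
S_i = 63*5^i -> [63, 315, 1575, 7875, 39375]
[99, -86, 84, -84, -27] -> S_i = Random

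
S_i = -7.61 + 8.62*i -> [-7.61, 1.01, 9.63, 18.25, 26.87]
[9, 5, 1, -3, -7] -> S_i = 9 + -4*i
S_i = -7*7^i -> [-7, -49, -343, -2401, -16807]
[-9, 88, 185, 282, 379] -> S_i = -9 + 97*i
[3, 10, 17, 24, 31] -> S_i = 3 + 7*i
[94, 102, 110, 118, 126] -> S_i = 94 + 8*i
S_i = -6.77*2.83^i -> [-6.77, -19.16, -54.22, -153.44, -434.24]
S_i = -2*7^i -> [-2, -14, -98, -686, -4802]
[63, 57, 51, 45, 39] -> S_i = 63 + -6*i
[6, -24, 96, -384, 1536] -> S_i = 6*-4^i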